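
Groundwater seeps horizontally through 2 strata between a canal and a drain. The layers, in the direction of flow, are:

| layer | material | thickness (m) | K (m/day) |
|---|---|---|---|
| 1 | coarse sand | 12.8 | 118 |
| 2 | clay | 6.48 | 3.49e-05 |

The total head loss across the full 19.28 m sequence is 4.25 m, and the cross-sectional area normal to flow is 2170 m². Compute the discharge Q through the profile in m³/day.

Flow is perpendicular to layering, so the layers act in series and the equivalent K is the thickness-weighted harmonic mean.
Total thickness L = 12.8 + 6.48 = 19.28 m.
Σ(b_i/K_i) = 12.8/118 + 6.48/3.49e-05 = 1.857e+05 d.
K_eq = L / Σ(b_i/K_i) = 19.28 / 1.857e+05 = 0.0001038 m/day.
Q = K_eq · A · (Δh/L) = 0.0001038 × 2170 × (4.25/19.28) = 0.04967 m³/day.

0.0497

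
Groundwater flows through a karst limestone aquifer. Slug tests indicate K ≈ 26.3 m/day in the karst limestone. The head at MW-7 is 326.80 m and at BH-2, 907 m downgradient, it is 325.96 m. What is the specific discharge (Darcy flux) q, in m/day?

Hydraulic gradient i = (326.80 − 325.96) / 907 = 0.84 / 907 = 0.0009261.
Specific discharge q = K · i = 26.30 × 0.0009261 = 0.02436 m/day.

0.0244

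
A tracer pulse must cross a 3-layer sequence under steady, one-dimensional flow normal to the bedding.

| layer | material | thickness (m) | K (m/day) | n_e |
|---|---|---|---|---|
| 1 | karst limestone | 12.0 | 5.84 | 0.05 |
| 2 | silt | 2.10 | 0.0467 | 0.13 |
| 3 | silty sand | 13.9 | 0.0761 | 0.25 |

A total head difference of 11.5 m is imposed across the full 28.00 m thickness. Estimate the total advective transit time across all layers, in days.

86.8

With flow normal to the layers, continuity requires the same specific discharge q through every layer.
Σ(b_i/K_i) = 12.0/5.84 + 2.10/0.0467 + 13.9/0.0761 = 229.7 d.
q = Δh / Σ(b_i/K_i) = 11.5 / 229.7 = 0.05007 m/day.
In each layer the seepage velocity is v_i = q/n_i, so the layer transit time is t_i = b_i·n_i / q:
  layer 1 (karst limestone): t_1 = 12.0 × 0.05 / 0.05007 = 11.98 d
  layer 2 (silt): t_2 = 2.10 × 0.13 / 0.05007 = 5.452 d
  layer 3 (silty sand): t_3 = 13.9 × 0.25 / 0.05007 = 69.40 d
Total t = Σ t_i = 86.84 days.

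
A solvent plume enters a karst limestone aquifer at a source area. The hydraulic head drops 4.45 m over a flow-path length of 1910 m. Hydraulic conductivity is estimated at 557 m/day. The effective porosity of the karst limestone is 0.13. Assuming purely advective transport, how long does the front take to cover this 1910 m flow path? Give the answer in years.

0.524

Hydraulic gradient i = Δh / L = 4.45 / 1910 = 0.002330.
Darcy flux q = K · i = 557.0 × 0.002330 = 1.298 m/day.
Seepage velocity v = q / n_e = 1.298 / 0.13 = 9.982 m/day.
Travel time t = L / v = 1910 / 9.982 = 191.3 days = 0.5238 years.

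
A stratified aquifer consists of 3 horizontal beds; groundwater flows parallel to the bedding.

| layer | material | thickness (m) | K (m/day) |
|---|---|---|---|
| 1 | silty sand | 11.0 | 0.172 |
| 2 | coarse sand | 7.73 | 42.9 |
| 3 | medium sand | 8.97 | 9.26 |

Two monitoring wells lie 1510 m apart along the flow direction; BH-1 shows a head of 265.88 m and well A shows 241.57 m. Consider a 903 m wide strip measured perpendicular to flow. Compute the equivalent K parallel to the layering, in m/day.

15.0

Flow is parallel to layering, so each bed carries its own Darcy discharge and the transmissivities add.
Σ(K_i·b_i) = 0.172×11.0 + 42.9×7.73 + 9.26×8.97 = 416.6 m²/day.
Total thickness b = 27.70 m, so K_eq = Σ(K_i·b_i)/b = 15.04 m/day.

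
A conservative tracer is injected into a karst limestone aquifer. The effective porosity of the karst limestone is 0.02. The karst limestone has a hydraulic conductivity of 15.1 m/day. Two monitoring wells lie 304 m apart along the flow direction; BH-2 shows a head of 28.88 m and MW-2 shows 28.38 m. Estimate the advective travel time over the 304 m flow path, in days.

245

Hydraulic gradient i = (28.88 − 28.38) / 304 = 0.5 / 304 = 0.001645.
Darcy flux q = K · i = 15.10 × 0.001645 = 0.02484 m/day.
Seepage velocity v = q / n_e = 0.02484 / 0.02 = 1.242 m/day.
Travel time t = L / v = 304 / 1.242 = 244.8 days.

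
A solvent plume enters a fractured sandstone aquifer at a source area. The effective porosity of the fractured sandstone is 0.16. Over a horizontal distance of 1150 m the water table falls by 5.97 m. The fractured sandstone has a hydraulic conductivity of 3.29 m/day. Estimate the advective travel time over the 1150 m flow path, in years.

29.5

Hydraulic gradient i = Δh / L = 5.97 / 1150 = 0.005191.
Darcy flux q = K · i = 3.290 × 0.005191 = 0.01708 m/day.
Seepage velocity v = q / n_e = 0.01708 / 0.16 = 0.1067 m/day.
Travel time t = L / v = 1150 / 0.1067 = 10773 days = 29.50 years.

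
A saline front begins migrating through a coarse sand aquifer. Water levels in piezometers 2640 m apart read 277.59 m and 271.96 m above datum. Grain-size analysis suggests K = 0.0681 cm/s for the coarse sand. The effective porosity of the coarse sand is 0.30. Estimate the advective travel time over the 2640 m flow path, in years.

Convert K: 0.0681 cm/s × 864 = 58.84 m/day.
Hydraulic gradient i = (277.59 − 271.96) / 2640 = 5.63 / 2640 = 0.002133.
Darcy flux q = K · i = 58.84 × 0.002133 = 0.1255 m/day.
Seepage velocity v = q / n_e = 0.1255 / 0.30 = 0.4183 m/day.
Travel time t = L / v = 2640 / 0.4183 = 6312 days = 17.28 years.

17.3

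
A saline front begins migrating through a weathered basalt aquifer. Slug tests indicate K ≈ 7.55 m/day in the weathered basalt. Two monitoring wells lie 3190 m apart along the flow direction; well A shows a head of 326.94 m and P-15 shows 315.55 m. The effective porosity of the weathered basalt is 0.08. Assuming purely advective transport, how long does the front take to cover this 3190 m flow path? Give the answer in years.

25.9

Hydraulic gradient i = (326.94 − 315.55) / 3190 = 11.39 / 3190 = 0.003571.
Darcy flux q = K · i = 7.550 × 0.003571 = 0.02696 m/day.
Seepage velocity v = q / n_e = 0.02696 / 0.08 = 0.3370 m/day.
Travel time t = L / v = 3190 / 0.3370 = 9467 days = 25.92 years.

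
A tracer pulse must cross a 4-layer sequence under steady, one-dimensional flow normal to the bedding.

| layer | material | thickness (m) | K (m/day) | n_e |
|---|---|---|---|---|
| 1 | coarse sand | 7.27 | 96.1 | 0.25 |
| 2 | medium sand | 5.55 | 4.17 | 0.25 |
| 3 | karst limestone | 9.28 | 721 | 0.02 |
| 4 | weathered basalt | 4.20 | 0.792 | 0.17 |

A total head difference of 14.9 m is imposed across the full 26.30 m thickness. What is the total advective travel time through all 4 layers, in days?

1.85

With flow normal to the layers, continuity requires the same specific discharge q through every layer.
Σ(b_i/K_i) = 7.27/96.1 + 5.55/4.17 + 9.28/721 + 4.20/0.792 = 6.722 d.
q = Δh / Σ(b_i/K_i) = 14.9 / 6.722 = 2.216 m/day.
In each layer the seepage velocity is v_i = q/n_i, so the layer transit time is t_i = b_i·n_i / q:
  layer 1 (coarse sand): t_1 = 7.27 × 0.25 / 2.216 = 0.8200 d
  layer 2 (medium sand): t_2 = 5.55 × 0.25 / 2.216 = 0.6260 d
  layer 3 (karst limestone): t_3 = 9.28 × 0.02 / 2.216 = 0.08374 d
  layer 4 (weathered basalt): t_4 = 4.20 × 0.17 / 2.216 = 0.3221 d
Total t = Σ t_i = 1.852 days.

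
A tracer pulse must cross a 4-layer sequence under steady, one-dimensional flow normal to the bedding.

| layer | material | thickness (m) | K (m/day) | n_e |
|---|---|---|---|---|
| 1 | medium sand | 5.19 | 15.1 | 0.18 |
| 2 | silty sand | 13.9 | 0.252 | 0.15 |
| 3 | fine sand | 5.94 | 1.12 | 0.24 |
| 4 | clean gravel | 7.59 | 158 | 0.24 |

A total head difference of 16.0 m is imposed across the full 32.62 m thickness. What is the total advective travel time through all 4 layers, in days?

23.8

With flow normal to the layers, continuity requires the same specific discharge q through every layer.
Σ(b_i/K_i) = 5.19/15.1 + 13.9/0.252 + 5.94/1.12 + 7.59/158 = 60.85 d.
q = Δh / Σ(b_i/K_i) = 16.0 / 60.85 = 0.2629 m/day.
In each layer the seepage velocity is v_i = q/n_i, so the layer transit time is t_i = b_i·n_i / q:
  layer 1 (medium sand): t_1 = 5.19 × 0.18 / 0.2629 = 3.553 d
  layer 2 (silty sand): t_2 = 13.9 × 0.15 / 0.2629 = 7.930 d
  layer 3 (fine sand): t_3 = 5.94 × 0.24 / 0.2629 = 5.422 d
  layer 4 (clean gravel): t_4 = 7.59 × 0.24 / 0.2629 = 6.928 d
Total t = Σ t_i = 23.83 days.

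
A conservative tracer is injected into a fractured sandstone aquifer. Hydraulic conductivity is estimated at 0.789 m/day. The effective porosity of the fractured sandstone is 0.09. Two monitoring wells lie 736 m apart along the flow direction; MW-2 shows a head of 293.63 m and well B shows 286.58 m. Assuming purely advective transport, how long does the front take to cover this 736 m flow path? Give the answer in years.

24.0

Hydraulic gradient i = (293.63 − 286.58) / 736 = 7.05 / 736 = 0.009579.
Darcy flux q = K · i = 0.7890 × 0.009579 = 0.007558 m/day.
Seepage velocity v = q / n_e = 0.007558 / 0.09 = 0.08397 m/day.
Travel time t = L / v = 736 / 0.08397 = 8765 days = 24.00 years.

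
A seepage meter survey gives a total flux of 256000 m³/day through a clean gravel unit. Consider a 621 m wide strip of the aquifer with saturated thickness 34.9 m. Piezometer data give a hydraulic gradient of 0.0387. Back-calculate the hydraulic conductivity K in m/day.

305

Cross-sectional area A = 621 × 34.9 = 21673 m².
Hydraulic gradient i = 0.0387.
From Q = K·A·i, K = Q / (A·i) = 256000 / (21673 × 0.03870) = 305.2 m/day.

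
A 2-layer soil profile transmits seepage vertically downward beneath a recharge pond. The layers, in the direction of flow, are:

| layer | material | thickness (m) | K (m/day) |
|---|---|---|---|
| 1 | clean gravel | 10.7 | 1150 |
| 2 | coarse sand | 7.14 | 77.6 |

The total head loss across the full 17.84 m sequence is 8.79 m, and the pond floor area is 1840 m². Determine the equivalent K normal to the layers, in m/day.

176

Flow is perpendicular to layering, so the layers act in series and the equivalent K is the thickness-weighted harmonic mean.
Total thickness L = 10.7 + 7.14 = 17.84 m.
Σ(b_i/K_i) = 10.7/1150 + 7.14/77.6 = 0.1013 d.
K_eq = L / Σ(b_i/K_i) = 17.84 / 0.1013 = 176.1 m/day.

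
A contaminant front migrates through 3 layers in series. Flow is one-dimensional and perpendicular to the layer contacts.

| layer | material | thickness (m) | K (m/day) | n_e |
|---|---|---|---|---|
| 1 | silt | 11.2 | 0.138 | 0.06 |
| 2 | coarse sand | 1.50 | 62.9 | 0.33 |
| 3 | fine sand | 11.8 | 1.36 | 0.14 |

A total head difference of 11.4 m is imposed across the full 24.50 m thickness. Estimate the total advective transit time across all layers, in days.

22.2

With flow normal to the layers, continuity requires the same specific discharge q through every layer.
Σ(b_i/K_i) = 11.2/0.138 + 1.50/62.9 + 11.8/1.36 = 89.86 d.
q = Δh / Σ(b_i/K_i) = 11.4 / 89.86 = 0.1269 m/day.
In each layer the seepage velocity is v_i = q/n_i, so the layer transit time is t_i = b_i·n_i / q:
  layer 1 (silt): t_1 = 11.2 × 0.06 / 0.1269 = 5.297 d
  layer 2 (coarse sand): t_2 = 1.50 × 0.33 / 0.1269 = 3.902 d
  layer 3 (fine sand): t_3 = 11.8 × 0.14 / 0.1269 = 13.02 d
Total t = Σ t_i = 22.22 days.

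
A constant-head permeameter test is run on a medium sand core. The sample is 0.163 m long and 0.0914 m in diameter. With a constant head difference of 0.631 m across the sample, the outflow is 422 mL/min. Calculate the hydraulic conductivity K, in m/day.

Cross-sectional area A = π·(d/2)² = π × (0.0914/2)² = 0.006561 m².
Convert discharge: 422 mL/min = 7.033e-06 m³/s.
Darcy's law rearranged: K = Q·L / (A·Δh) = 7.033e-06 × 0.163 / (0.006561 × 0.631) = 0.0002769 m/s = 23.92 m/day.

23.9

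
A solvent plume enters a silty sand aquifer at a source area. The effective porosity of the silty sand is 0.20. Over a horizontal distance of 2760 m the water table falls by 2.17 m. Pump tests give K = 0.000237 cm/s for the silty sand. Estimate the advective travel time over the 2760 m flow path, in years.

9390

Convert K: 0.000237 cm/s × 864 = 0.2048 m/day.
Hydraulic gradient i = Δh / L = 2.17 / 2760 = 0.0007862.
Darcy flux q = K · i = 0.2048 × 0.0007862 = 0.0001610 m/day.
Seepage velocity v = q / n_e = 0.0001610 / 0.20 = 0.0008050 m/day.
Travel time t = L / v = 2760 / 0.0008050 = 3.429e+06 days = 9387 years.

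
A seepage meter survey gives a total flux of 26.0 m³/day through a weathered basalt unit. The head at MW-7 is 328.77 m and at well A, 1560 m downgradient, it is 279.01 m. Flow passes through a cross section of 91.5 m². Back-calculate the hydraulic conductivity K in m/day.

8.91

Hydraulic gradient i = (328.77 − 279.01) / 1560 = 49.76 / 1560 = 0.03190.
From Q = K·A·i, K = Q / (A·i) = 26.0 / (91.50 × 0.03190) = 8.908 m/day.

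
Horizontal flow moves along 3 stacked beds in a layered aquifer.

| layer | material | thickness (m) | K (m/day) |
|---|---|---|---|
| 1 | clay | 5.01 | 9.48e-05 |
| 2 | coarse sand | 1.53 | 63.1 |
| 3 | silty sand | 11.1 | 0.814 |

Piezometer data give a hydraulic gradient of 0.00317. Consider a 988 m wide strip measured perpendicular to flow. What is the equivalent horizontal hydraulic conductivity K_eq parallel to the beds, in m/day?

Flow is parallel to layering, so each bed carries its own Darcy discharge and the transmissivities add.
Σ(K_i·b_i) = 9.48e-05×5.01 + 63.1×1.53 + 0.814×11.1 = 105.6 m²/day.
Total thickness b = 17.64 m, so K_eq = Σ(K_i·b_i)/b = 5.985 m/day.

5.99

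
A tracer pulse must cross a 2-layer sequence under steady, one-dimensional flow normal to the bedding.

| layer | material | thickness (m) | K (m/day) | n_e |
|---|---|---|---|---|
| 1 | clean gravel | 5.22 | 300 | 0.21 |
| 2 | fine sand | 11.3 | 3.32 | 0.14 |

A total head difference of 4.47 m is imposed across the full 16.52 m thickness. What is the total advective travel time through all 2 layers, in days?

2.05

With flow normal to the layers, continuity requires the same specific discharge q through every layer.
Σ(b_i/K_i) = 5.22/300 + 11.3/3.32 = 3.421 d.
q = Δh / Σ(b_i/K_i) = 4.47 / 3.421 = 1.307 m/day.
In each layer the seepage velocity is v_i = q/n_i, so the layer transit time is t_i = b_i·n_i / q:
  layer 1 (clean gravel): t_1 = 5.22 × 0.21 / 1.307 = 0.8390 d
  layer 2 (fine sand): t_2 = 11.3 × 0.14 / 1.307 = 1.211 d
Total t = Σ t_i = 2.050 days.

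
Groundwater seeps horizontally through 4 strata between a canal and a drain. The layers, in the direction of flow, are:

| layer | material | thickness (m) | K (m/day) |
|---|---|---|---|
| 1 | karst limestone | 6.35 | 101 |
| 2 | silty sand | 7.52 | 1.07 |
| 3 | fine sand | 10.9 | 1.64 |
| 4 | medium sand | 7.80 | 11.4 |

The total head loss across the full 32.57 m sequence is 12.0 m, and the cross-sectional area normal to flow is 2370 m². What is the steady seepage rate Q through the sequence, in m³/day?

1970

Flow is perpendicular to layering, so the layers act in series and the equivalent K is the thickness-weighted harmonic mean.
Total thickness L = 6.35 + 7.52 + 10.9 + 7.80 = 32.57 m.
Σ(b_i/K_i) = 6.35/101 + 7.52/1.07 + 10.9/1.64 + 7.80/11.4 = 14.42 d.
K_eq = L / Σ(b_i/K_i) = 32.57 / 14.42 = 2.258 m/day.
Q = K_eq · A · (Δh/L) = 2.258 × 2370 × (12.0/32.57) = 1972 m³/day.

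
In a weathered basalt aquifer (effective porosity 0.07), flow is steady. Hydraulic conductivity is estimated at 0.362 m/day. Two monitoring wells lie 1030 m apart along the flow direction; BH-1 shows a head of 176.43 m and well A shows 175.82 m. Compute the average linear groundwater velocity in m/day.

Hydraulic gradient i = (176.43 − 175.82) / 1030 = 0.61 / 1030 = 0.0005922.
Darcy flux q = K · i = 0.3620 × 0.0005922 = 0.0002144 m/day.
Seepage velocity v = q / n_e = 0.0002144 / 0.07 = 0.003063 m/day.

0.00306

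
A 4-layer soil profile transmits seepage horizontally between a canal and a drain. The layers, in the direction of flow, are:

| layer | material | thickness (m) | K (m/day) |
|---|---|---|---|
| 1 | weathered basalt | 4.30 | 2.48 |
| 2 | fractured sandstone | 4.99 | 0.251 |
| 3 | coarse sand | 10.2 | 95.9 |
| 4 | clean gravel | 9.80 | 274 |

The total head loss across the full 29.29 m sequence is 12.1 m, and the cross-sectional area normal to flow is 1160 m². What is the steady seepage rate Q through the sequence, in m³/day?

645

Flow is perpendicular to layering, so the layers act in series and the equivalent K is the thickness-weighted harmonic mean.
Total thickness L = 4.30 + 4.99 + 10.2 + 9.80 = 29.29 m.
Σ(b_i/K_i) = 4.30/2.48 + 4.99/0.251 + 10.2/95.9 + 9.80/274 = 21.76 d.
K_eq = L / Σ(b_i/K_i) = 29.29 / 21.76 = 1.346 m/day.
Q = K_eq · A · (Δh/L) = 1.346 × 1160 × (12.1/29.29) = 645.1 m³/day.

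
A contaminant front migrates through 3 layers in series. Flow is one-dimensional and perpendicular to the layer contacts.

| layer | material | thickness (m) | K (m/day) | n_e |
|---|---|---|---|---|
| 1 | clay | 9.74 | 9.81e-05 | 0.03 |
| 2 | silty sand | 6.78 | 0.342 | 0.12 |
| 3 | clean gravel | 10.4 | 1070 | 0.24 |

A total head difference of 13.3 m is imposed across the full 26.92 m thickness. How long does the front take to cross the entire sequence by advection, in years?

With flow normal to the layers, continuity requires the same specific discharge q through every layer.
Σ(b_i/K_i) = 9.74/9.81e-05 + 6.78/0.342 + 10.4/1070 = 99306 d.
q = Δh / Σ(b_i/K_i) = 13.3 / 99306 = 0.0001339 m/day.
In each layer the seepage velocity is v_i = q/n_i, so the layer transit time is t_i = b_i·n_i / q:
  layer 1 (clay): t_1 = 9.74 × 0.03 / 0.0001339 = 2182 d
  layer 2 (silty sand): t_2 = 6.78 × 0.12 / 0.0001339 = 6075 d
  layer 3 (clean gravel): t_3 = 10.4 × 0.24 / 0.0001339 = 18637 d
Total t = Σ t_i = 26893 days = 73.63 years.

73.6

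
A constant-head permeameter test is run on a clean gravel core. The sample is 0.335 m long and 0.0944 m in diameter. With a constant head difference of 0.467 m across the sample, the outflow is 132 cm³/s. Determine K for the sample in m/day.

1170

Cross-sectional area A = π·(d/2)² = π × (0.0944/2)² = 0.006999 m².
Convert discharge: 132 cm³/s = 0.0001320 m³/s.
Darcy's law rearranged: K = Q·L / (A·Δh) = 0.0001320 × 0.335 / (0.006999 × 0.467) = 0.01353 m/s = 1169 m/day.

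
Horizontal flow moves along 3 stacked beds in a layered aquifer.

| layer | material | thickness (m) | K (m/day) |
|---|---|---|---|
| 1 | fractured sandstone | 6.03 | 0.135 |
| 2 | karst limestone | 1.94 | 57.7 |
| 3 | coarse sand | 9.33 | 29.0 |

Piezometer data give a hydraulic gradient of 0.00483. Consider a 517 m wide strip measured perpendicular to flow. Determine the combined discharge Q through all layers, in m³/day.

957

Flow is parallel to layering, so each bed carries its own Darcy discharge and the transmissivities add.
Σ(K_i·b_i) = 0.135×6.03 + 57.7×1.94 + 29.0×9.33 = 383.3 m²/day.
Hydraulic gradient i = 0.00483.
Q = Σ(K_i·b_i) · W · i = 383.3 × 517 × 0.004830 = 957.2 m³/day.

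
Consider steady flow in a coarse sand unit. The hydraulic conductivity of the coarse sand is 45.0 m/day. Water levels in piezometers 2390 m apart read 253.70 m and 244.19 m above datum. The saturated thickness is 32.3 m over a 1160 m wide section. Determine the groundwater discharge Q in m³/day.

Cross-sectional area A = 1160 × 32.3 = 37468 m².
Hydraulic gradient i = (253.70 − 244.19) / 2390 = 9.51 / 2390 = 0.003979.
Darcy's law: Q = K · A · i = 45.00 × 37468 × 0.003979 = 6709 m³/day.

6710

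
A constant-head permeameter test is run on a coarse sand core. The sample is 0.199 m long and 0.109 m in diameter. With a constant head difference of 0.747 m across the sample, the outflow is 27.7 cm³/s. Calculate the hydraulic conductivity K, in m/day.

Cross-sectional area A = π·(d/2)² = π × (0.109/2)² = 0.009331 m².
Convert discharge: 27.7 cm³/s = 2.770e-05 m³/s.
Darcy's law rearranged: K = Q·L / (A·Δh) = 2.770e-05 × 0.199 / (0.009331 × 0.747) = 0.0007908 m/s = 68.33 m/day.

68.3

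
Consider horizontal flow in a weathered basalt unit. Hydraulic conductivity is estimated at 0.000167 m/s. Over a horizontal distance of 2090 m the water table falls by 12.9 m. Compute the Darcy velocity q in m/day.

0.0891

Convert K: 0.000167 m/s × 86400 = 14.43 m/day.
Hydraulic gradient i = Δh / L = 12.9 / 2090 = 0.006172.
Specific discharge q = K · i = 14.43 × 0.006172 = 0.08906 m/day.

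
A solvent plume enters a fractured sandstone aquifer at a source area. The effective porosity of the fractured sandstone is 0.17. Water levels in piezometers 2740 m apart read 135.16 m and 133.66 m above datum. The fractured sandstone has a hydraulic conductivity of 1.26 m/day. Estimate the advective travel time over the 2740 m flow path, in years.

1850

Hydraulic gradient i = (135.16 − 133.66) / 2740 = 1.5 / 2740 = 0.0005474.
Darcy flux q = K · i = 1.260 × 0.0005474 = 0.0006898 m/day.
Seepage velocity v = q / n_e = 0.0006898 / 0.17 = 0.004058 m/day.
Travel time t = L / v = 2740 / 0.004058 = 6.753e+05 days = 1849 years.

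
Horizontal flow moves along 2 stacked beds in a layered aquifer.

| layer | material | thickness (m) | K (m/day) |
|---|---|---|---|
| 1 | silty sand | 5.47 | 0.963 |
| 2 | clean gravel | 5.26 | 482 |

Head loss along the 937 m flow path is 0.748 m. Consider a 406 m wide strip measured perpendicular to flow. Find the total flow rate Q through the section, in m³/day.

823

Flow is parallel to layering, so each bed carries its own Darcy discharge and the transmissivities add.
Σ(K_i·b_i) = 0.963×5.47 + 482×5.26 = 2541 m²/day.
Hydraulic gradient i = Δh / L = 0.748 / 937 = 0.0007983.
Q = Σ(K_i·b_i) · W · i = 2541 × 406 × 0.0007983 = 823.4 m³/day.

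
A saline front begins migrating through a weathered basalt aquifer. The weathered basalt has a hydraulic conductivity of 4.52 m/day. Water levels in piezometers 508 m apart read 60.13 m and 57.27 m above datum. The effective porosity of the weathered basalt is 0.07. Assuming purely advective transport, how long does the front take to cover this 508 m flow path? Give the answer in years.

Hydraulic gradient i = (60.13 − 57.27) / 508 = 2.86 / 508 = 0.005630.
Darcy flux q = K · i = 4.520 × 0.005630 = 0.02545 m/day.
Seepage velocity v = q / n_e = 0.02545 / 0.07 = 0.3635 m/day.
Travel time t = L / v = 508 / 0.3635 = 1397 days = 3.826 years.

3.83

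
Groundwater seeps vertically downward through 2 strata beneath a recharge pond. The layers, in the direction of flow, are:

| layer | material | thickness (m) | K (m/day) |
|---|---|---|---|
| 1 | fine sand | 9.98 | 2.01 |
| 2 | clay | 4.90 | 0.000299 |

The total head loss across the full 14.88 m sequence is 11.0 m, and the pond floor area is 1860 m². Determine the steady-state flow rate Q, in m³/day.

1.25

Flow is perpendicular to layering, so the layers act in series and the equivalent K is the thickness-weighted harmonic mean.
Total thickness L = 9.98 + 4.90 = 14.88 m.
Σ(b_i/K_i) = 9.98/2.01 + 4.90/0.000299 = 16393 d.
K_eq = L / Σ(b_i/K_i) = 14.88 / 16393 = 0.0009077 m/day.
Q = K_eq · A · (Δh/L) = 0.0009077 × 1860 × (11.0/14.88) = 1.248 m³/day.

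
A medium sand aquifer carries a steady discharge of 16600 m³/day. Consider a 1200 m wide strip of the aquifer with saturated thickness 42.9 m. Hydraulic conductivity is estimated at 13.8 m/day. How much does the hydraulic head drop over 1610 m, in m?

37.6

Cross-sectional area A = 1200 × 42.9 = 51480 m².
From Q = K·A·i, i = Q / (K·A) = 16600 / (13.80 × 51480) = 0.02337.
Head loss Δh = i · L = 0.02337 × 1610 = 37.62 m.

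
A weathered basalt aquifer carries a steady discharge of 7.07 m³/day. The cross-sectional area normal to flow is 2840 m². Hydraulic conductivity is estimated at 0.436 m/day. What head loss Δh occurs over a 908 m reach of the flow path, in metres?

5.18

From Q = K·A·i, i = Q / (K·A) = 7.07 / (0.4360 × 2840) = 0.005710.
Head loss Δh = i · L = 0.005710 × 908 = 5.184 m.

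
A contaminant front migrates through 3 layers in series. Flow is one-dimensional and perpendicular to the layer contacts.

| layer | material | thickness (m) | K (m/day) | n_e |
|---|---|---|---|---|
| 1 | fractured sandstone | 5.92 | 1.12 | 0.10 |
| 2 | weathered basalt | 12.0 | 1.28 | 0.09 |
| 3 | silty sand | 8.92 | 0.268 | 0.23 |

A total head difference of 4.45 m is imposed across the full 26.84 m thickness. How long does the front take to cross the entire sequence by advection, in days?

40.1

With flow normal to the layers, continuity requires the same specific discharge q through every layer.
Σ(b_i/K_i) = 5.92/1.12 + 12.0/1.28 + 8.92/0.268 = 47.94 d.
q = Δh / Σ(b_i/K_i) = 4.45 / 47.94 = 0.09282 m/day.
In each layer the seepage velocity is v_i = q/n_i, so the layer transit time is t_i = b_i·n_i / q:
  layer 1 (fractured sandstone): t_1 = 5.92 × 0.10 / 0.09282 = 6.378 d
  layer 2 (weathered basalt): t_2 = 12.0 × 0.09 / 0.09282 = 11.64 d
  layer 3 (silty sand): t_3 = 8.92 × 0.23 / 0.09282 = 22.10 d
Total t = Σ t_i = 40.12 days.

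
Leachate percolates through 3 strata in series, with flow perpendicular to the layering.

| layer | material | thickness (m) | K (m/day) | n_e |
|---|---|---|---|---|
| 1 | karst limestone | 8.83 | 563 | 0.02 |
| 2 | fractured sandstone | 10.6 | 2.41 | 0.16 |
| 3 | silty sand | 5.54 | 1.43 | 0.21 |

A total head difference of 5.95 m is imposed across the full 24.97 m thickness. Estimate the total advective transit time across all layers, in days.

With flow normal to the layers, continuity requires the same specific discharge q through every layer.
Σ(b_i/K_i) = 8.83/563 + 10.6/2.41 + 5.54/1.43 = 8.288 d.
q = Δh / Σ(b_i/K_i) = 5.95 / 8.288 = 0.7179 m/day.
In each layer the seepage velocity is v_i = q/n_i, so the layer transit time is t_i = b_i·n_i / q:
  layer 1 (karst limestone): t_1 = 8.83 × 0.02 / 0.7179 = 0.2460 d
  layer 2 (fractured sandstone): t_2 = 10.6 × 0.16 / 0.7179 = 2.362 d
  layer 3 (silty sand): t_3 = 5.54 × 0.21 / 0.7179 = 1.621 d
Total t = Σ t_i = 4.229 days.

4.23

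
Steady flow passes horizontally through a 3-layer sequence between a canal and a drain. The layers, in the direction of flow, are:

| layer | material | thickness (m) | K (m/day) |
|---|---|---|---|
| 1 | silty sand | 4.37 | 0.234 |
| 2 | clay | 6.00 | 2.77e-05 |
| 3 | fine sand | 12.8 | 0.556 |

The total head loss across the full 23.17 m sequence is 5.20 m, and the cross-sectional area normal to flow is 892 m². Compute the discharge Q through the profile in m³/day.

0.0214

Flow is perpendicular to layering, so the layers act in series and the equivalent K is the thickness-weighted harmonic mean.
Total thickness L = 4.37 + 6.00 + 12.8 = 23.17 m.
Σ(b_i/K_i) = 4.37/0.234 + 6.00/2.77e-05 + 12.8/0.556 = 2.166e+05 d.
K_eq = L / Σ(b_i/K_i) = 23.17 / 2.166e+05 = 0.0001069 m/day.
Q = K_eq · A · (Δh/L) = 0.0001069 × 892 × (5.20/23.17) = 0.02141 m³/day.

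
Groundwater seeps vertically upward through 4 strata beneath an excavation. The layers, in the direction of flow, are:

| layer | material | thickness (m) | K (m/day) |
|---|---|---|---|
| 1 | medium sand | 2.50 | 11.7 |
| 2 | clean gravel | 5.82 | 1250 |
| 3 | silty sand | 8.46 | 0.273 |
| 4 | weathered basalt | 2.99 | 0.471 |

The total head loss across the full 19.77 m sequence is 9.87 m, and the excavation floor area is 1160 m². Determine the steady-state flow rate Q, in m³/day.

Flow is perpendicular to layering, so the layers act in series and the equivalent K is the thickness-weighted harmonic mean.
Total thickness L = 2.50 + 5.82 + 8.46 + 2.99 = 19.77 m.
Σ(b_i/K_i) = 2.50/11.7 + 5.82/1250 + 8.46/0.273 + 2.99/0.471 = 37.56 d.
K_eq = L / Σ(b_i/K_i) = 19.77 / 37.56 = 0.5264 m/day.
Q = K_eq · A · (Δh/L) = 0.5264 × 1160 × (9.87/19.77) = 304.9 m³/day.

305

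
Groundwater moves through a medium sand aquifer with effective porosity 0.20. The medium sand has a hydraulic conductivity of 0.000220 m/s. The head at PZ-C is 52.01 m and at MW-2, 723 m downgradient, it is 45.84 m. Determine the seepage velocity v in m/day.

0.811

Convert K: 0.000220 m/s × 86400 = 19.01 m/day.
Hydraulic gradient i = (52.01 − 45.84) / 723 = 6.17 / 723 = 0.008534.
Darcy flux q = K · i = 19.01 × 0.008534 = 0.1622 m/day.
Seepage velocity v = q / n_e = 0.1622 / 0.20 = 0.8111 m/day.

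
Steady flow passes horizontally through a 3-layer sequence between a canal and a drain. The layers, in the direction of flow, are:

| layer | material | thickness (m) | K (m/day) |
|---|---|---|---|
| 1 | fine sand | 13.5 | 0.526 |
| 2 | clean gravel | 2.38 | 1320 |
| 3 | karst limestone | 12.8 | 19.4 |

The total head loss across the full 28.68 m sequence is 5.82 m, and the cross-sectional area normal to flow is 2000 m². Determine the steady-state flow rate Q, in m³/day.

442

Flow is perpendicular to layering, so the layers act in series and the equivalent K is the thickness-weighted harmonic mean.
Total thickness L = 13.5 + 2.38 + 12.8 = 28.68 m.
Σ(b_i/K_i) = 13.5/0.526 + 2.38/1320 + 12.8/19.4 = 26.33 d.
K_eq = L / Σ(b_i/K_i) = 28.68 / 26.33 = 1.089 m/day.
Q = K_eq · A · (Δh/L) = 1.089 × 2000 × (5.82/28.68) = 442.1 m³/day.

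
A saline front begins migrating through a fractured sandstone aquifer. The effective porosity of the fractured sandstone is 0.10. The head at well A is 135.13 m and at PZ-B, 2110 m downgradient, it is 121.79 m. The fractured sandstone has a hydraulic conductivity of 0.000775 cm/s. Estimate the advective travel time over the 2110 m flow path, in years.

Convert K: 0.000775 cm/s × 864 = 0.6696 m/day.
Hydraulic gradient i = (135.13 − 121.79) / 2110 = 13.34 / 2110 = 0.006322.
Darcy flux q = K · i = 0.6696 × 0.006322 = 0.004233 m/day.
Seepage velocity v = q / n_e = 0.004233 / 0.10 = 0.04233 m/day.
Travel time t = L / v = 2110 / 0.04233 = 49842 days = 136.5 years.

136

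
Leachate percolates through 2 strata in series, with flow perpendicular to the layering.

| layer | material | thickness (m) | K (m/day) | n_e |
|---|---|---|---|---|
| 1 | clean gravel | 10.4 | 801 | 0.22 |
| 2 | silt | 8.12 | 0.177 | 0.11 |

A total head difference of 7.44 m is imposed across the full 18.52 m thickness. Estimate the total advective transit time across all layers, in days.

With flow normal to the layers, continuity requires the same specific discharge q through every layer.
Σ(b_i/K_i) = 10.4/801 + 8.12/0.177 = 45.89 d.
q = Δh / Σ(b_i/K_i) = 7.44 / 45.89 = 0.1621 m/day.
In each layer the seepage velocity is v_i = q/n_i, so the layer transit time is t_i = b_i·n_i / q:
  layer 1 (clean gravel): t_1 = 10.4 × 0.22 / 0.1621 = 14.11 d
  layer 2 (silt): t_2 = 8.12 × 0.11 / 0.1621 = 5.509 d
Total t = Σ t_i = 19.62 days.

19.6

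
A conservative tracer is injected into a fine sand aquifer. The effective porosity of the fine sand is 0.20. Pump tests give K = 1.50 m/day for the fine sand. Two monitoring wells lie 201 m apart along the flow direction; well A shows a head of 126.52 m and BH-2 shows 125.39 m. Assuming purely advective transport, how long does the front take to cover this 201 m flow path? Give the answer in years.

Hydraulic gradient i = (126.52 − 125.39) / 201 = 1.13 / 201 = 0.005622.
Darcy flux q = K · i = 1.500 × 0.005622 = 0.008433 m/day.
Seepage velocity v = q / n_e = 0.008433 / 0.20 = 0.04216 m/day.
Travel time t = L / v = 201 / 0.04216 = 4767 days = 13.05 years.

13.1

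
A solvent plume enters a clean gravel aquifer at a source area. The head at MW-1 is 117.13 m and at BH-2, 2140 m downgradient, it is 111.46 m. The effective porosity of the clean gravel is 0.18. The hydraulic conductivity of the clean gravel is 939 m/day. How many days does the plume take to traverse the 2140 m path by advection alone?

Hydraulic gradient i = (117.13 − 111.46) / 2140 = 5.67 / 2140 = 0.002650.
Darcy flux q = K · i = 939.0 × 0.002650 = 2.488 m/day.
Seepage velocity v = q / n_e = 2.488 / 0.18 = 13.82 m/day.
Travel time t = L / v = 2140 / 13.82 = 154.8 days.

155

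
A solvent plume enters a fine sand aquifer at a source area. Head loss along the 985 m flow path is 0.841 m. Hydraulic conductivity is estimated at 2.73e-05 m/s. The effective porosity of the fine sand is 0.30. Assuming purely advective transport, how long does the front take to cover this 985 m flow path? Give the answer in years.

402

Convert K: 2.73e-05 m/s × 86400 = 2.359 m/day.
Hydraulic gradient i = Δh / L = 0.841 / 985 = 0.0008538.
Darcy flux q = K · i = 2.359 × 0.0008538 = 0.002014 m/day.
Seepage velocity v = q / n_e = 0.002014 / 0.30 = 0.006713 m/day.
Travel time t = L / v = 985 / 0.006713 = 1.467e+05 days = 401.7 years.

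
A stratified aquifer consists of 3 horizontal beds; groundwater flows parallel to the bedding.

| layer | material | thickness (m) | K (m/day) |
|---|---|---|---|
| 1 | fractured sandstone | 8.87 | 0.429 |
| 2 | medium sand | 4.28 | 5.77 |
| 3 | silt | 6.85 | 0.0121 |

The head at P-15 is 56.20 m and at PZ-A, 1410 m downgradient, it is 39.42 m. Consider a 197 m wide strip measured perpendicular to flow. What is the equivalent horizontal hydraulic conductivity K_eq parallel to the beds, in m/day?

1.43

Flow is parallel to layering, so each bed carries its own Darcy discharge and the transmissivities add.
Σ(K_i·b_i) = 0.429×8.87 + 5.77×4.28 + 0.0121×6.85 = 28.58 m²/day.
Total thickness b = 20.00 m, so K_eq = Σ(K_i·b_i)/b = 1.429 m/day.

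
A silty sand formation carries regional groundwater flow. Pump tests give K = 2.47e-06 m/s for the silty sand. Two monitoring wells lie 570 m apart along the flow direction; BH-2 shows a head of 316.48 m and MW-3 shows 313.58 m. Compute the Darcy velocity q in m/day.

Convert K: 2.47e-06 m/s × 86400 = 0.2134 m/day.
Hydraulic gradient i = (316.48 − 313.58) / 570 = 2.9 / 570 = 0.005088.
Specific discharge q = K · i = 0.2134 × 0.005088 = 0.001086 m/day.

0.00109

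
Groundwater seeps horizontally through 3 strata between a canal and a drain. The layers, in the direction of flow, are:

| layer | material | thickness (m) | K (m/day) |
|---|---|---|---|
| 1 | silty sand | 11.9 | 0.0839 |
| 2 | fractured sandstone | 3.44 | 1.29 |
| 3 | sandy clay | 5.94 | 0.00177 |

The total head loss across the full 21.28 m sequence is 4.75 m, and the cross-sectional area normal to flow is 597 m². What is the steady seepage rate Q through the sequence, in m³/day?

0.810

Flow is perpendicular to layering, so the layers act in series and the equivalent K is the thickness-weighted harmonic mean.
Total thickness L = 11.9 + 3.44 + 5.94 = 21.28 m.
Σ(b_i/K_i) = 11.9/0.0839 + 3.44/1.29 + 5.94/0.00177 = 3500 d.
K_eq = L / Σ(b_i/K_i) = 21.28 / 3500 = 0.006079 m/day.
Q = K_eq · A · (Δh/L) = 0.006079 × 597 × (4.75/21.28) = 0.8101 m³/day.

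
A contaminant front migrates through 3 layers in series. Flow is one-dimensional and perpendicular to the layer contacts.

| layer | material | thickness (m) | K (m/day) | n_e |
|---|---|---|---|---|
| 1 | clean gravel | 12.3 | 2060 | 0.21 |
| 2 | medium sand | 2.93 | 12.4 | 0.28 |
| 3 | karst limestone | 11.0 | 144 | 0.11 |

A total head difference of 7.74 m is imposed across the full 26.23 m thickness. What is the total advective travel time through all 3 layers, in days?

With flow normal to the layers, continuity requires the same specific discharge q through every layer.
Σ(b_i/K_i) = 12.3/2060 + 2.93/12.4 + 11.0/144 = 0.3187 d.
q = Δh / Σ(b_i/K_i) = 7.74 / 0.3187 = 24.29 m/day.
In each layer the seepage velocity is v_i = q/n_i, so the layer transit time is t_i = b_i·n_i / q:
  layer 1 (clean gravel): t_1 = 12.3 × 0.21 / 24.29 = 0.1063 d
  layer 2 (medium sand): t_2 = 2.93 × 0.28 / 24.29 = 0.03378 d
  layer 3 (karst limestone): t_3 = 11.0 × 0.11 / 24.29 = 0.04981 d
Total t = Σ t_i = 0.1899 days.

0.190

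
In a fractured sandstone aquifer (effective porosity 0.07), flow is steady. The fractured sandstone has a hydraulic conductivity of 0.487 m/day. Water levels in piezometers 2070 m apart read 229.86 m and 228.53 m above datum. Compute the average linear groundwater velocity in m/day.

0.00447

Hydraulic gradient i = (229.86 − 228.53) / 2070 = 1.33 / 2070 = 0.0006425.
Darcy flux q = K · i = 0.4870 × 0.0006425 = 0.0003129 m/day.
Seepage velocity v = q / n_e = 0.0003129 / 0.07 = 0.004470 m/day.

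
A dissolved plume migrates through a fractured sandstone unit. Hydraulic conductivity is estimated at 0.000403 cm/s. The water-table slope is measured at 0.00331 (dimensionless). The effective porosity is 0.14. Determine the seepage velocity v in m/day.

0.00823

Convert K: 0.000403 cm/s × 864 = 0.3482 m/day.
Hydraulic gradient i = 0.00331.
Darcy flux q = K · i = 0.3482 × 0.003310 = 0.001153 m/day.
Seepage velocity v = q / n_e = 0.001153 / 0.14 = 0.008232 m/day.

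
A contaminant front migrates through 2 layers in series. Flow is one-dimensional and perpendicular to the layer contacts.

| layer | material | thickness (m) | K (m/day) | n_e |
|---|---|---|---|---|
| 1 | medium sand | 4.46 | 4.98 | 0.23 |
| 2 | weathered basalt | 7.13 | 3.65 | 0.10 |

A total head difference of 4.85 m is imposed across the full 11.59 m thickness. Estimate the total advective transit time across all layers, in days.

1.02

With flow normal to the layers, continuity requires the same specific discharge q through every layer.
Σ(b_i/K_i) = 4.46/4.98 + 7.13/3.65 = 2.849 d.
q = Δh / Σ(b_i/K_i) = 4.85 / 2.849 = 1.702 m/day.
In each layer the seepage velocity is v_i = q/n_i, so the layer transit time is t_i = b_i·n_i / q:
  layer 1 (medium sand): t_1 = 4.46 × 0.23 / 1.702 = 0.6026 d
  layer 2 (weathered basalt): t_2 = 7.13 × 0.10 / 1.702 = 0.4188 d
Total t = Σ t_i = 1.021 days.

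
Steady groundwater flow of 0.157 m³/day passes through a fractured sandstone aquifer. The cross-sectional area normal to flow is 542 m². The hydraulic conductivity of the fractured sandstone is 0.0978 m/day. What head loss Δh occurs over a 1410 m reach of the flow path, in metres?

From Q = K·A·i, i = Q / (K·A) = 0.157 / (0.09780 × 542.0) = 0.002962.
Head loss Δh = i · L = 0.002962 × 1410 = 4.176 m.

4.18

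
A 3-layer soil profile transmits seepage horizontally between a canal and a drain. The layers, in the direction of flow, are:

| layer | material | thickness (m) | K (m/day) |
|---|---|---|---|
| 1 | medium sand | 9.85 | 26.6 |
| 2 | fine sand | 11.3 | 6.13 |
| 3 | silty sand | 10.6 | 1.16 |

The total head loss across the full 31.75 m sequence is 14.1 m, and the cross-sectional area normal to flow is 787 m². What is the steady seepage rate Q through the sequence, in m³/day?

978

Flow is perpendicular to layering, so the layers act in series and the equivalent K is the thickness-weighted harmonic mean.
Total thickness L = 9.85 + 11.3 + 10.6 = 31.75 m.
Σ(b_i/K_i) = 9.85/26.6 + 11.3/6.13 + 10.6/1.16 = 11.35 d.
K_eq = L / Σ(b_i/K_i) = 31.75 / 11.35 = 2.797 m/day.
Q = K_eq · A · (Δh/L) = 2.797 × 787 × (14.1/31.75) = 977.5 m³/day.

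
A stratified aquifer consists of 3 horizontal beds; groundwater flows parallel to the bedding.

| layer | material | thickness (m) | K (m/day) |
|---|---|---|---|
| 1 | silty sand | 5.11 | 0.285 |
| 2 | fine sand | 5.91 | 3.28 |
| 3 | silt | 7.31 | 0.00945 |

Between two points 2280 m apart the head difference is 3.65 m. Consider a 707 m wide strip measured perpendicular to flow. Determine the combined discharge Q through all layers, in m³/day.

Flow is parallel to layering, so each bed carries its own Darcy discharge and the transmissivities add.
Σ(K_i·b_i) = 0.285×5.11 + 3.28×5.91 + 0.00945×7.31 = 20.91 m²/day.
Hydraulic gradient i = Δh / L = 3.65 / 2280 = 0.001601.
Q = Σ(K_i·b_i) · W · i = 20.91 × 707 × 0.001601 = 23.67 m³/day.

23.7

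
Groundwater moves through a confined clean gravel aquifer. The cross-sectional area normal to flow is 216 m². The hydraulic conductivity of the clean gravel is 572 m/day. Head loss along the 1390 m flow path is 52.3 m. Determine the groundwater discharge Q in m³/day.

4650

Hydraulic gradient i = Δh / L = 52.3 / 1390 = 0.03763.
Darcy's law: Q = K · A · i = 572.0 × 216.0 × 0.03763 = 4649 m³/day.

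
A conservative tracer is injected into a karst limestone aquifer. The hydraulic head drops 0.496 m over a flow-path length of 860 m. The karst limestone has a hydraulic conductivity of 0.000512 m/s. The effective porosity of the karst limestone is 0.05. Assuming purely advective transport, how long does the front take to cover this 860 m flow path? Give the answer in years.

Convert K: 0.000512 m/s × 86400 = 44.24 m/day.
Hydraulic gradient i = Δh / L = 0.496 / 860 = 0.0005767.
Darcy flux q = K · i = 44.24 × 0.0005767 = 0.02551 m/day.
Seepage velocity v = q / n_e = 0.02551 / 0.05 = 0.5103 m/day.
Travel time t = L / v = 860 / 0.5103 = 1685 days = 4.614 years.

4.61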